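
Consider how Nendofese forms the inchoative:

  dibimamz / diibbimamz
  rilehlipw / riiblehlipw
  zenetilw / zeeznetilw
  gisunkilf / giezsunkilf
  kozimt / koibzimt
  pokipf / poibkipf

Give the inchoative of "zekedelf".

zeezkedelf

pokipf and gisunkilf both end in -f yet inflect differently (poibkipf, giezsunkilf), so the final letter is not what conditions the rule; the second-to-last letter is.
"zekedelf" has second-to-last letter 'l'. The stems whose second-to-last letter is 'l' (gisunkilf → giezsunkilf, zenetilw → zeeznetilw) insert -ez- after the first vowel.
So zekedelf → zeezkedelf.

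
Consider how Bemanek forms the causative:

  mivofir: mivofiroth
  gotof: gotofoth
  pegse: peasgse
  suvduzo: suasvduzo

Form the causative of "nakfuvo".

gotof and suvduzo both have last vowel 'o' yet inflect differently (gotofoth, suasvduzo), so the last vowel is not what conditions the rule; whether the stem ends in a vowel or a consonant is.
"nakfuvo" ends in a vowel. The stems ending in a vowel (pegse → peasgse, suvduzo → suasvduzo) insert -as- after the first vowel.
The other pattern: stems ending in a consonant add -oth.
So nakfuvo → naaskfuvo.

naaskfuvo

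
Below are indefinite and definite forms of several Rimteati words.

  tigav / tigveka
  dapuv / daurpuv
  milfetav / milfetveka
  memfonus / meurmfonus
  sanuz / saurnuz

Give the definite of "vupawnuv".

"vupawnuv" has last vowel 'u'. The stems whose last vowel is 'u' (dapuv → daurpuv, sanuz → saurnuz, memfonus → meurmfonus) insert -ur- after the first vowel.
The other pattern: stems whose last vowel is 'a' delete the last vowel and add -eka.
So vupawnuv → vuurpawnuv.

vuurpawnuv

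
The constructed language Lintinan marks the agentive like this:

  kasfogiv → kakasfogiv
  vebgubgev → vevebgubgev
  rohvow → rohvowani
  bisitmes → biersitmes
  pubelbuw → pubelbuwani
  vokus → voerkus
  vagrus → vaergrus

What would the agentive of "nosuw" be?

vebgubgev and bisitmes both have last vowel 'e' yet inflect differently (vevebgubgev, biersitmes), so the last vowel is not what conditions the rule; the final letter is.
"nosuw" ends in -w. The stems ending in -w (pubelbuw → pubelbuwani, rohvow → rohvowani) add -ani.
The other patterns: stems ending in -v repeat the first consonant+vowel as a prefix; stems ending in -s insert -er- after the first vowel.
So nosuw → nosuwani.

nosuwani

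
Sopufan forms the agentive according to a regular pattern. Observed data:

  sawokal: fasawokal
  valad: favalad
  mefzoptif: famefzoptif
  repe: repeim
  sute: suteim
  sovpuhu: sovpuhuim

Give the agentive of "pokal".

fapokal

sawokal and sute both begin with s- yet inflect differently (fasawokal, suteim), so the first letter is not what conditions the rule; whether the stem ends in a vowel or a consonant is.
"pokal" ends in a consonant. The stems ending in a consonant (sawokal → fasawokal, valad → favalad, mefzoptif → famefzoptif) add the prefix fa-.
So pokal → fapokal.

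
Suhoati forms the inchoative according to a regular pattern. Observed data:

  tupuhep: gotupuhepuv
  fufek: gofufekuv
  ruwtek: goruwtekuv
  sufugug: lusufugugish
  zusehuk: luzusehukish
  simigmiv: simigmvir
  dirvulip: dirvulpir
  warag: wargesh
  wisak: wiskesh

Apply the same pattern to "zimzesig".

zimzesgir

"zimzesig" has last vowel 'i'. The stems whose last vowel is 'i' (simigmiv → simigmvir, dirvulip → dirvulpir) delete the last vowel and add -ir.
So zimzesig → zimzesgir.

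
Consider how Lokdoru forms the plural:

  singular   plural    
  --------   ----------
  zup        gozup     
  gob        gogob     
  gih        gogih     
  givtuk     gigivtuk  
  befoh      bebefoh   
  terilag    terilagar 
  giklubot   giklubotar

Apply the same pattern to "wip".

gowip

gih and befoh both end in -h yet inflect differently (gogih, bebefoh), so the final letter is not what conditions the rule; the number of vowels is.
"wip" has 1 vowel. The stems with 1 vowel (zup → gozup, gob → gogob, gih → gogih) add the prefix go-.
The other patterns: stems with 2 vowels repeat the first consonant+vowel as a prefix; stems with 3 vowels add -ar.
So wip → gowip.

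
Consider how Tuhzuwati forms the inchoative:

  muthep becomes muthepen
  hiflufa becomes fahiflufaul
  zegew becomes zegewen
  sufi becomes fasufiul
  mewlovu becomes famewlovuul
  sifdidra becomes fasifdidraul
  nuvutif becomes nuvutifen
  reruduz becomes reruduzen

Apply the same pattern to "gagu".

reruduz and mewlovu both have last vowel 'u' yet inflect differently (reruduzen, famewlovuul), so the last vowel is not what conditions the rule; whether the stem ends in a vowel or a consonant is.
"gagu" ends in a vowel. The stems ending in a vowel (sifdidra → fasifdidraul, hiflufa → fahiflufaul, mewlovu → famewlovuul) add fa- … -ul around the stem.
The other pattern: stems ending in a consonant add -en.
So gagu → fagaguul.

fagaguul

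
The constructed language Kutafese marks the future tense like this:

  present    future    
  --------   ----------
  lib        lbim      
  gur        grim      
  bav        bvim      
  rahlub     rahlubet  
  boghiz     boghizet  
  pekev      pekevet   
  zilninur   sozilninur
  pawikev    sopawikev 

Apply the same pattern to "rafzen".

lib and rahlub both end in -b yet inflect differently (lbim, rahlubet), so the final letter is not what conditions the rule; the number of vowels is.
"rafzen" has 2 vowels. The stems with 2 vowels (rahlub → rahlubet, boghiz → boghizet, pekev → pekevet) add -et.
So rafzen → rafzenet.

rafzenet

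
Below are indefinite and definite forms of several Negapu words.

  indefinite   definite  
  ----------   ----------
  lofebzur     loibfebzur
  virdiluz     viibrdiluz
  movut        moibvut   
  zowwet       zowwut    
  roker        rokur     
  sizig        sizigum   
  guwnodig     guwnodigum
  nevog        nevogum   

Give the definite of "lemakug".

movut and zowwet both end in -t yet inflect differently (moibvut, zowwut), so the final letter is not what conditions the rule; the last vowel is.
"lemakug" has last vowel 'u'. The stems whose last vowel is 'u' (lofebzur → loibfebzur, virdiluz → viibrdiluz, movut → moibvut) insert -ib- after the first vowel.
The other patterns: stems whose last vowel is 'e' change the last vowel to 'u'; stems whose last vowel is 'i' or 'o' add -um.
So lemakug → leibmakug.

leibmakug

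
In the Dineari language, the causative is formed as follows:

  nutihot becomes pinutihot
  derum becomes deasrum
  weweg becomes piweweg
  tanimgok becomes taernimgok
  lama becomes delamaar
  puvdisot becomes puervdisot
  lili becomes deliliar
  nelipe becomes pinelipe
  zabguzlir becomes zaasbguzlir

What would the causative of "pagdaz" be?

nutihot and puvdisot both end in -t yet inflect differently (pinutihot, puervdisot), so the final letter is not what conditions the rule; the first letter is.
"pagdaz" begins with p-. The one such stem in the data (puvdisot → puervdisot) inserts -er- after the first vowel (as does tanimgok), so the same rule applies.
So pagdaz → paergdaz.

paergdaz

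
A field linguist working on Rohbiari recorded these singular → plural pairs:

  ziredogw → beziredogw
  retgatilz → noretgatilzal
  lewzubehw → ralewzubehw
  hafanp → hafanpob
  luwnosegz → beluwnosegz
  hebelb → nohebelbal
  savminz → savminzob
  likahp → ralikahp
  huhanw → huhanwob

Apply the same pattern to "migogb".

bemigogb

"migogb" has second-to-last letter 'g'. The stems whose second-to-last letter is 'g' (luwnosegz → beluwnosegz, ziredogw → beziredogw) add the prefix be-.
So migogb → bemigogb.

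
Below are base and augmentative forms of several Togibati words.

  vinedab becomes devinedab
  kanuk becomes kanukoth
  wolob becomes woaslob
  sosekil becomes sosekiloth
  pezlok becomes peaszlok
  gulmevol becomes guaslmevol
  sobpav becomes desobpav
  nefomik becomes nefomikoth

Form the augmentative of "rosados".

"rosados" has last vowel 'o'. The stems whose last vowel is 'o' (gulmevol → guaslmevol, pezlok → peaszlok, wolob → woaslob) insert -as- after the first vowel.
The other patterns: stems whose last vowel is 'a' add the prefix de-; stems whose last vowel is 'i' or 'u' add -oth.
So rosados → roassados.

roassados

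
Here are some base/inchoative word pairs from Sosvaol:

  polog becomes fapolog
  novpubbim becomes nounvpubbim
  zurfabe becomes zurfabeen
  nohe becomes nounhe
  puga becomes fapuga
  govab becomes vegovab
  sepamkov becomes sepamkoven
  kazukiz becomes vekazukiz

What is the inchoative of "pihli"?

nohe and zurfabe both end in -e yet inflect differently (nounhe, zurfabeen), so the final letter is not what conditions the rule; the first letter is.
"pihli" begins with p-. The stems beginning with p- (polog → fapolog, puga → fapuga) add the prefix fa-.
The other patterns: stems beginning with n- insert -un- after the first vowel; stems beginning with s- or z- add -en; stems beginning with g- or k- add the prefix ve-.
So pihli → fapihli.

fapihli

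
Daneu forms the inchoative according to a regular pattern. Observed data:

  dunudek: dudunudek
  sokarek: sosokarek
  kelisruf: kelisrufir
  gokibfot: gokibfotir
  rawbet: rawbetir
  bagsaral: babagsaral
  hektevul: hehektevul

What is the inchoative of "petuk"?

"petuk" ends in -k. The stems ending in -k (sokarek → sosokarek, dunudek → dudunudek) repeat the first consonant+vowel as a prefix.
The other pattern: stems ending in -f or -t add -ir.
So petuk → pepetuk.

pepetuk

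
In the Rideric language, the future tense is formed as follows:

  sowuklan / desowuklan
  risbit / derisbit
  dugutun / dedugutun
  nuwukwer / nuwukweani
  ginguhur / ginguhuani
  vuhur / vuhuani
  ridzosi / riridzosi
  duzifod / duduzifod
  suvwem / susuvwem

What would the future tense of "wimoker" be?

"wimoker" ends in -r. The stems ending in -r (nuwukwer → nuwukweani, ginguhur → ginguhuani, vuhur → vuhuani) drop the final letter and add -ani.
The other patterns: stems ending in -n or -t add the prefix de-; stems ending in -d, -i or -m repeat the first consonant+vowel as a prefix.
So wimoker → wimokeani.

wimokeani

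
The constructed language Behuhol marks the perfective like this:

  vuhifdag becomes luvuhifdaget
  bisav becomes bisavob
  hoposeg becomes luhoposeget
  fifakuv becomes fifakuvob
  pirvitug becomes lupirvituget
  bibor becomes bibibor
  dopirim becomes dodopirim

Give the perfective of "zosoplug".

"zosoplug" ends in -g. The stems ending in -g (vuhifdag → luvuhifdaget, hoposeg → luhoposeget, pirvitug → lupirvituget) add lu- … -et around the stem.
The other patterns: stems ending in -v add -ob; stems ending in -m or -r repeat the first consonant+vowel as a prefix.
So zosoplug → luzosopluget.

luzosopluget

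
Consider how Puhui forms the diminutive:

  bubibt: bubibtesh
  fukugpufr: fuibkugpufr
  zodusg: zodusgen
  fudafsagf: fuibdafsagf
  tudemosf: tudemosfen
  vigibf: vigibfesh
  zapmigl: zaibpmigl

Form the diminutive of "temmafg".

vigibf and tudemosf both end in -f yet inflect differently (vigibfesh, tudemosfen), so the final letter is not what conditions the rule; the second-to-last letter is.
"temmafg" has second-to-last letter 'f'. The one such stem in the data (fukugpufr → fuibkugpufr) inserts -ib- after the first vowel (as do zapmigl, fudafsagf), so the same rule applies.
So temmafg → teibmmafg.

teibmmafg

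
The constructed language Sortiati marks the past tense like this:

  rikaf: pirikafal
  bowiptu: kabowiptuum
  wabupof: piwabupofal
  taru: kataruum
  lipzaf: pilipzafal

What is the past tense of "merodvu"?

bowiptu and wabupof both have 3 vowels yet inflect differently (kabowiptuum, piwabupofal), so the number of vowels is not what conditions the rule; the final letter is.
"merodvu" ends in -u. The stems ending in -u (bowiptu → kabowiptuum, taru → kataruum) add ka- … -um around the stem.
The other pattern: stems ending in -f add pi- … -al around the stem.
So merodvu → kamerodvuum.

kamerodvuum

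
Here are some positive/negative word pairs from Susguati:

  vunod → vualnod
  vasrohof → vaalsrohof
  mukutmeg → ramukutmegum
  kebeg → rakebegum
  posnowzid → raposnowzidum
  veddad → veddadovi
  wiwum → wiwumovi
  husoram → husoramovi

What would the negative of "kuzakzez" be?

rakuzakzezum

vunod and posnowzid both end in -d yet inflect differently (vualnod, raposnowzidum), so the final letter is not what conditions the rule; the last vowel is.
"kuzakzez" has last vowel 'e'. The stems whose last vowel is 'e' (mukutmeg → ramukutmegum, kebeg → rakebegum) add ra- … -um around the stem.
The other patterns: stems whose last vowel is 'o' insert -al- after the first vowel; stems whose last vowel is 'a' or 'u' add -ovi.
So kuzakzez → rakuzakzezum.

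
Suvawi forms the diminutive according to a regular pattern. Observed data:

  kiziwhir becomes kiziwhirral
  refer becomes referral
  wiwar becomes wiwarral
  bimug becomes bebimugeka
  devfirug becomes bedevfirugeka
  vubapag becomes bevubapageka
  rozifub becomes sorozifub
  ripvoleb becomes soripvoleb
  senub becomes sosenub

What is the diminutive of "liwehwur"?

liwehwurral

wiwar and vubapag both have last vowel 'a' yet inflect differently (wiwarral, bevubapageka), so the last vowel is not what conditions the rule; the final letter is.
"liwehwur" ends in -r. The stems ending in -r (kiziwhir → kiziwhirral, refer → referral, wiwar → wiwarral) double the final consonant and add -al.
The other patterns: stems ending in -g add be- … -eka around the stem; stems ending in -b add the prefix so-.
So liwehwur → liwehwurral.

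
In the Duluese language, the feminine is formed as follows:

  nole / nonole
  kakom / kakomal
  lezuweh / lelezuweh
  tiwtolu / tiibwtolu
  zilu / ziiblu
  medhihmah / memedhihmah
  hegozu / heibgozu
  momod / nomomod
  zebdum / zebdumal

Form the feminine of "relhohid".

norelhohid

zilu and zebdum both have last vowel 'u' yet inflect differently (ziiblu, zebdumal), so the last vowel is not what conditions the rule; the final letter is.
"relhohid" ends in -d. The one such stem in the data (momod → nomomod) adds the prefix no-, so the same rule applies.
The other patterns: stems ending in -h repeat the first consonant+vowel as a prefix; stems ending in -u insert -ib- after the first vowel; stems ending in -m add -al.
So relhohid → norelhohid.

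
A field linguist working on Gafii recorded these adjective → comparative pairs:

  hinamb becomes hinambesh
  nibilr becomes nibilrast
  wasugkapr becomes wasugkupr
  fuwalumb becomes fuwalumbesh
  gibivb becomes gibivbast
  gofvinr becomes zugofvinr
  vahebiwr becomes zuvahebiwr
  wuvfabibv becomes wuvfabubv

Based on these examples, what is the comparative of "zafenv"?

wasugkapr and gofvinr both end in -r yet inflect differently (wasugkupr, zugofvinr), so the final letter is not what conditions the rule; the second-to-last letter is.
"zafenv" has second-to-last letter 'n'. The one such stem in the data (gofvinr → zugofvinr) adds the prefix zu-, so the same rule applies.
So zafenv → zuzafenv.

zuzafenv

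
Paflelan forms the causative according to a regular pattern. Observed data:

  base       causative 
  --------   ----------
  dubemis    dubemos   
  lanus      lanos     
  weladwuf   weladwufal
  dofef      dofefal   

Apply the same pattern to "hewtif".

lanus and weladwuf both have last vowel 'u' yet inflect differently (lanos, weladwufal), so the last vowel is not what conditions the rule; the final letter is.
"hewtif" ends in -f. The stems ending in -f (weladwuf → weladwufal, dofef → dofefal) add -al.
So hewtif → hewtifal.

hewtifal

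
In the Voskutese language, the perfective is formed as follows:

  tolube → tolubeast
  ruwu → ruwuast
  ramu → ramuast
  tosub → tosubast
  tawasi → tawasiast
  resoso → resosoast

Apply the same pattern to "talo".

Every pair shown (tolube → tolubeast, ruwu → ruwuast, ramu → ramuast, …) follows the same rule: add -ast.
So talo → taloast.

taloast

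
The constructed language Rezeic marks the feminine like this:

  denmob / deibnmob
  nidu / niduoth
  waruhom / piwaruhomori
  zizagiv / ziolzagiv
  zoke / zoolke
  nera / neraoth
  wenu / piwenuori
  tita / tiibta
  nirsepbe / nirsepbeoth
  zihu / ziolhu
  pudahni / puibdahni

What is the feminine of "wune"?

piwuneori

nirsepbe and zoke both end in -e yet inflect differently (nirsepbeoth, zoolke), so the final letter is not what conditions the rule; the first letter is.
"wune" begins with w-. The stems beginning with w- (waruhom → piwaruhomori, wenu → piwenuori) add pi- … -ori around the stem.
So wune → piwuneori.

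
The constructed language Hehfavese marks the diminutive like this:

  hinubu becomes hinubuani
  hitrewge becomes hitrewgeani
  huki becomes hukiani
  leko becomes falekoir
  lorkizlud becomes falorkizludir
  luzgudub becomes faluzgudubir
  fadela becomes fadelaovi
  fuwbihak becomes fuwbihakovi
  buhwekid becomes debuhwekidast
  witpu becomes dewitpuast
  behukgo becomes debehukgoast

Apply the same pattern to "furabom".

lorkizlud and buhwekid both end in -d yet inflect differently (falorkizludir, debuhwekidast), so the final letter is not what conditions the rule; the first letter is.
"furabom" begins with f-. The stems beginning with f- (fadela → fadelaovi, fuwbihak → fuwbihakovi) add -ovi.
The other patterns: stems beginning with h- add -ani; stems beginning with l- add fa- … -ir around the stem; stems beginning with b- or w- add de- … -ast around the stem.
So furabom → furabomovi.

furabomovi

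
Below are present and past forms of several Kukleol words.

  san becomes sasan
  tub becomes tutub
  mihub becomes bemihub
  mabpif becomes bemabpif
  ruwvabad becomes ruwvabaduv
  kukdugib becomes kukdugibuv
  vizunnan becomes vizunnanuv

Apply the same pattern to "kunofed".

kunofeduv

tub and mihub both end in -b yet inflect differently (tutub, bemihub), so the final letter is not what conditions the rule; the number of vowels is.
"kunofed" has 3 vowels. The stems with 3 vowels (ruwvabad → ruwvabaduv, kukdugib → kukdugibuv, vizunnan → vizunnanuv) add -uv.
So kunofed → kunofeduv.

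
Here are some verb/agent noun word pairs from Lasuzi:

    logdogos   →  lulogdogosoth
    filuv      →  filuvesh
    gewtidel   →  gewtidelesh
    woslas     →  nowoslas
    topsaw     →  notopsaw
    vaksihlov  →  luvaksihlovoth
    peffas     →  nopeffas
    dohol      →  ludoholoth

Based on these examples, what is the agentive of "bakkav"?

"bakkav" has last vowel 'a'. The stems whose last vowel is 'a' (woslas → nowoslas, topsaw → notopsaw, peffas → nopeffas) add the prefix no-.
The other patterns: stems whose last vowel is 'o' add lu- … -oth around the stem; stems whose last vowel is 'e' or 'u' add -esh.
So bakkav → nobakkav.

nobakkav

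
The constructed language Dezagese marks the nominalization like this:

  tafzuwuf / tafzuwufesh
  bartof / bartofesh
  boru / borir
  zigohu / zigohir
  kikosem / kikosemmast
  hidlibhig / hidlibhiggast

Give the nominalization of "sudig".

sudiggast

tafzuwuf and boru both have last vowel 'u' yet inflect differently (tafzuwufesh, borir), so the last vowel is not what conditions the rule; the final letter is.
"sudig" ends in -g. The one such stem in the data (hidlibhig → hidlibhiggast) doubles the final consonant and adds -ast (as does kikosem), so the same rule applies.
The other patterns: stems ending in -f add -esh; stems ending in -u drop the final letter and add -ir.
So sudig → sudiggast.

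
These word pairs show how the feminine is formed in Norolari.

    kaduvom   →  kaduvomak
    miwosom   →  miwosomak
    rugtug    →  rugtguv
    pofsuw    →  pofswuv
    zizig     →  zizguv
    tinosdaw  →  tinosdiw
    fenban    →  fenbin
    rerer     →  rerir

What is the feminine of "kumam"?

pofsuw and tinosdaw both end in -w yet inflect differently (pofswuv, tinosdiw), so the final letter is not what conditions the rule; the last vowel is.
"kumam" has last vowel 'a'. The stems whose last vowel is 'a' (tinosdaw → tinosdiw, fenban → fenbin) change the last vowel to 'i'.
So kumam → kumim.

kumim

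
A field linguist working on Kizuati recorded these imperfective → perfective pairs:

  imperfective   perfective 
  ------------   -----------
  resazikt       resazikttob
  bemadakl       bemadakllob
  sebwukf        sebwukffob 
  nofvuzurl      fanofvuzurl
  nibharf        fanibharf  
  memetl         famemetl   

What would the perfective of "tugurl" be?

fatugurl

bemadakl and nofvuzurl both end in -l yet inflect differently (bemadakllob, fanofvuzurl), so the final letter is not what conditions the rule; the second-to-last letter is.
"tugurl" has second-to-last letter 'r'. The stems whose second-to-last letter is 'r' (nofvuzurl → fanofvuzurl, nibharf → fanibharf) add the prefix fa-.
The other pattern: stems whose second-to-last letter is 'k' double the final consonant and add -ob.
So tugurl → fatugurl.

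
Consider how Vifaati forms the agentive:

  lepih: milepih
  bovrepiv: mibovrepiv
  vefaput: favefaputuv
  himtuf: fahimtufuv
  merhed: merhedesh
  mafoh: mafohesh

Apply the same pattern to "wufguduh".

lepih and mafoh both end in -h yet inflect differently (milepih, mafohesh), so the final letter is not what conditions the rule; the last vowel is.
"wufguduh" has last vowel 'u'. The stems whose last vowel is 'u' (vefaput → favefaputuv, himtuf → fahimtufuv) add fa- … -uv around the stem.
So wufguduh → fawufguduhuv.

fawufguduhuv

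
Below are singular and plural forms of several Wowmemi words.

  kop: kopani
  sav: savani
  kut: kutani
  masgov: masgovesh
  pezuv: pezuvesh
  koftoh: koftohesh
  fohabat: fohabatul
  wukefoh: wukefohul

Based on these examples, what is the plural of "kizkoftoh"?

sav and masgov both end in -v yet inflect differently (savani, masgovesh), so the final letter is not what conditions the rule; the number of vowels is.
"kizkoftoh" has 3 vowels. The stems with 3 vowels (fohabat → fohabatul, wukefoh → wukefohul) add -ul.
The other patterns: stems with 1 vowel add -ani; stems with 2 vowels add -esh.
So kizkoftoh → kizkoftohul.

kizkoftohul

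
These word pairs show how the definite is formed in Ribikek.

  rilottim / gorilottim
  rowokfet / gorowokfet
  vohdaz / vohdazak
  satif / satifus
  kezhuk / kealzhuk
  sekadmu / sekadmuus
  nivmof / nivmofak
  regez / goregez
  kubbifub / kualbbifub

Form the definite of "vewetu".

vewetuak

satif and nivmof both end in -f yet inflect differently (satifus, nivmofak), so the final letter is not what conditions the rule; the first letter is.
"vewetu" begins with v-. The one such stem in the data (vohdaz → vohdazak) adds -ak, so the same rule applies.
So vewetu → vewetuak.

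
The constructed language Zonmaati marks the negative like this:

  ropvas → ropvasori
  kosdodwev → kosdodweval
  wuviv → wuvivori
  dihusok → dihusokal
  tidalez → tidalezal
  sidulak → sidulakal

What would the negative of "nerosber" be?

nerosberal

"nerosber" has 3 vowels. The stems with 3 vowels (sidulak → sidulakal, dihusok → dihusokal, kosdodwev → kosdodweval) add -al.
So nerosber → nerosberal.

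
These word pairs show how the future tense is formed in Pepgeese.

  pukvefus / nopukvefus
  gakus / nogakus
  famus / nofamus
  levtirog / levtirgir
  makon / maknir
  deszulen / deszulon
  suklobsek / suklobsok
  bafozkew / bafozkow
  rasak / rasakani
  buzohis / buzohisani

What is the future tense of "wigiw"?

wigiwani

makon and deszulen both end in -n yet inflect differently (maknir, deszulon), so the final letter is not what conditions the rule; the last vowel is.
"wigiw" has last vowel 'i'. The one such stem in the data (buzohis → buzohisani) adds -ani, so the same rule applies.
The other patterns: stems whose last vowel is 'u' add the prefix no-; stems whose last vowel is 'o' delete the last vowel and add -ir; stems whose last vowel is 'e' change the last vowel to 'o'.
So wigiw → wigiwani.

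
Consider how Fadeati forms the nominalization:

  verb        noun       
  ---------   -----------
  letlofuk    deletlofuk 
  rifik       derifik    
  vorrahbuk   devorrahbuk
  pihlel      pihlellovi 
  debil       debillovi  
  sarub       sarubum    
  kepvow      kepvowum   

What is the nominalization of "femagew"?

femagewum

"femagew" ends in -w. The one such stem in the data (kepvow → kepvowum) adds -um, so the same rule applies.
So femagew → femagewum.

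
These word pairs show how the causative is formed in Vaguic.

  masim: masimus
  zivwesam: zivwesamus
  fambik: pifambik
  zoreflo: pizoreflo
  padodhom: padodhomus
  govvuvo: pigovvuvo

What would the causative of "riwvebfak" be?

masim and fambik both have last vowel 'i' yet inflect differently (masimus, pifambik), so the last vowel is not what conditions the rule; the final letter is.
"riwvebfak" ends in -k. The one such stem in the data (fambik → pifambik) adds the prefix pi-, so the same rule applies.
So riwvebfak → piriwvebfak.

piriwvebfak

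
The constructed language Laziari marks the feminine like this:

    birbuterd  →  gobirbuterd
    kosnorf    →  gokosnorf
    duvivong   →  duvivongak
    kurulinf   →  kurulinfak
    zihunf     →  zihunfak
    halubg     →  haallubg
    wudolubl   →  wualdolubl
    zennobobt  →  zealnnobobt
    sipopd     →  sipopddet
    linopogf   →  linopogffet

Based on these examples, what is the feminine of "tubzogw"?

tubzogwwet

kosnorf and kurulinf both end in -f yet inflect differently (gokosnorf, kurulinfak), so the final letter is not what conditions the rule; the second-to-last letter is.
"tubzogw" has second-to-last letter 'g'. The one such stem in the data (linopogf → linopogffet) doubles the final consonant and adds -et (as does sipopd), so the same rule applies.
So tubzogw → tubzogwwet.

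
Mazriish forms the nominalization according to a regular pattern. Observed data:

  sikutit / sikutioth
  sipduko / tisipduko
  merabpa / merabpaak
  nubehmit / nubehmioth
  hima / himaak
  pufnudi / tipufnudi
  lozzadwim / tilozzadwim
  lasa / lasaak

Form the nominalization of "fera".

nubehmit and pufnudi both have last vowel 'i' yet inflect differently (nubehmioth, tipufnudi), so the last vowel is not what conditions the rule; the final letter is.
"fera" ends in -a. The stems ending in -a (lasa → lasaak, hima → himaak, merabpa → merabpaak) add -ak.
So fera → feraak.

feraak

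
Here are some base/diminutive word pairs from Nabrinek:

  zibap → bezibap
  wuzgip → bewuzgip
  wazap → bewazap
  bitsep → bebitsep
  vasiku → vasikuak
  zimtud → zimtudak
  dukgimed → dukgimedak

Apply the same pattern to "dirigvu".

"dirigvu" ends in -u. The one such stem in the data (vasiku → vasikuak) adds -ak, so the same rule applies.
The other pattern: stems ending in -p add the prefix be-.
So dirigvu → dirigvuak.

dirigvuak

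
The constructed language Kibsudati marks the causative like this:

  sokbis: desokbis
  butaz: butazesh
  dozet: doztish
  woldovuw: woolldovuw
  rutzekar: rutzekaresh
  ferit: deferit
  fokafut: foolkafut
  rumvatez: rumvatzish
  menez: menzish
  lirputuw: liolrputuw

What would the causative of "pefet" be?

fokafut and ferit both end in -t yet inflect differently (foolkafut, deferit), so the final letter is not what conditions the rule; the last vowel is.
"pefet" has last vowel 'e'. The stems whose last vowel is 'e' (dozet → doztish, rumvatez → rumvatzish, menez → menzish) delete the last vowel and add -ish.
The other patterns: stems whose last vowel is 'a' add -esh; stems whose last vowel is 'u' insert -ol- after the first vowel; stems whose last vowel is 'i' add the prefix de-.
So pefet → peftish.

peftish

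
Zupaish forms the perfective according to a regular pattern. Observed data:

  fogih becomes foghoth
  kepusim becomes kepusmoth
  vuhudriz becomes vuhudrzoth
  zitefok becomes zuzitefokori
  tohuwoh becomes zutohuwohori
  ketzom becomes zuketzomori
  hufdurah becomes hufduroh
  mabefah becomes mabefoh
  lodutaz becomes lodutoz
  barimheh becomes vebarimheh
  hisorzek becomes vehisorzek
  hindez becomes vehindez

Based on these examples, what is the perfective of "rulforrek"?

fogih and tohuwoh both end in -h yet inflect differently (foghoth, zutohuwohori), so the final letter is not what conditions the rule; the last vowel is.
"rulforrek" has last vowel 'e'. The stems whose last vowel is 'e' (barimheh → vebarimheh, hisorzek → vehisorzek, hindez → vehindez) add the prefix ve-.
So rulforrek → verulforrek.

verulforrek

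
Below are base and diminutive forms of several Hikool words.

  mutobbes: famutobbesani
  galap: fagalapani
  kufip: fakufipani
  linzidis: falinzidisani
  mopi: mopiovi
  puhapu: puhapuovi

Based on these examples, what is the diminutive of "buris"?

faburisani

kufip and mopi both have last vowel 'i' yet inflect differently (fakufipani, mopiovi), so the last vowel is not what conditions the rule; whether the stem ends in a vowel or a consonant is.
"buris" ends in a consonant. The stems ending in a consonant (mutobbes → famutobbesani, galap → fagalapani, kufip → fakufipani) add fa- … -ani around the stem.
So buris → faburisani.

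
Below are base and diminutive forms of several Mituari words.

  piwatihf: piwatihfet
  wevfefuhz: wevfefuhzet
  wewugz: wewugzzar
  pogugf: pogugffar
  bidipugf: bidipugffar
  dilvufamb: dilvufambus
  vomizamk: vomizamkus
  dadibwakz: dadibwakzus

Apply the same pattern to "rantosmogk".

rantosmogkkar

wevfefuhz and wewugz both end in -z yet inflect differently (wevfefuhzet, wewugzzar), so the final letter is not what conditions the rule; the second-to-last letter is.
"rantosmogk" has second-to-last letter 'g'. The stems whose second-to-last letter is 'g' (wewugz → wewugzzar, pogugf → pogugffar, bidipugf → bidipugffar) double the final consonant and add -ar.
So rantosmogk → rantosmogkkar.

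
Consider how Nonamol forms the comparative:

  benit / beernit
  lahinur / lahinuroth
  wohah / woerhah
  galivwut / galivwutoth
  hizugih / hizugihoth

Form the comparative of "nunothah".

nunothahoth

wohah and hizugih both end in -h yet inflect differently (woerhah, hizugihoth), so the final letter is not what conditions the rule; the number of vowels is.
"nunothah" has 3 vowels. The stems with 3 vowels (hizugih → hizugihoth, lahinur → lahinuroth, galivwut → galivwutoth) add -oth.
So nunothah → nunothahoth.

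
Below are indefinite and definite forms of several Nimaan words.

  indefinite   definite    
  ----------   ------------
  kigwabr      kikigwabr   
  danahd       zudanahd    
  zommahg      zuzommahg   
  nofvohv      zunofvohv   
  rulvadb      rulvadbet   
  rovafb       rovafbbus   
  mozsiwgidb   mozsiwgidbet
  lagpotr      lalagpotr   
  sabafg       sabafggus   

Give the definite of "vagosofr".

vagosofrrus

rulvadb and rovafb both end in -b yet inflect differently (rulvadbet, rovafbbus), so the final letter is not what conditions the rule; the second-to-last letter is.
"vagosofr" has second-to-last letter 'f'. The stems whose second-to-last letter is 'f' (rovafb → rovafbbus, sabafg → sabafggus) double the final consonant and add -us.
So vagosofr → vagosofrrus.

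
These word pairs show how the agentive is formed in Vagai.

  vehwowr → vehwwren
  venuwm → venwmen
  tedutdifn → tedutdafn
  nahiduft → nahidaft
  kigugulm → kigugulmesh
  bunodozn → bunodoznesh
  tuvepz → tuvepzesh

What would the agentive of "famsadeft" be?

famsadaft

venuwm and kigugulm both end in -m yet inflect differently (venwmen, kigugulmesh), so the final letter is not what conditions the rule; the second-to-last letter is.
"famsadeft" has second-to-last letter 'f'. The stems whose second-to-last letter is 'f' (tedutdifn → tedutdafn, nahiduft → nahidaft) change the last vowel to 'a'.
The other patterns: stems whose second-to-last letter is 'w' delete the last vowel and add -en; stems whose second-to-last letter is 'l', 'p' or 'z' add -esh.
So famsadeft → famsadaft.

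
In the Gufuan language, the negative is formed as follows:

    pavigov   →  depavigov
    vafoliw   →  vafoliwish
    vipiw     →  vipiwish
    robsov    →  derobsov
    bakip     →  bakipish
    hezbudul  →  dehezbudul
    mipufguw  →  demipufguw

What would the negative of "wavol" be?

dewavol

"wavol" has last vowel 'o'. The stems whose last vowel is 'o' (pavigov → depavigov, robsov → derobsov) add the prefix de-.
The other pattern: stems whose last vowel is 'i' add -ish.
So wavol → dewavol.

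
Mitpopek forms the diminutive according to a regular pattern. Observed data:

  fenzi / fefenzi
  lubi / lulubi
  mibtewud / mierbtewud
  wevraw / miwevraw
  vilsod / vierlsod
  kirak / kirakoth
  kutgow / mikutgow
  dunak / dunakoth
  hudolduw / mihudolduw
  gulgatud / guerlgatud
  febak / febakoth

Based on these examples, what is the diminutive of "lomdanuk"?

lomdanukoth

"lomdanuk" ends in -k. The stems ending in -k (kirak → kirakoth, febak → febakoth, dunak → dunakoth) add -oth.
So lomdanuk → lomdanukoth.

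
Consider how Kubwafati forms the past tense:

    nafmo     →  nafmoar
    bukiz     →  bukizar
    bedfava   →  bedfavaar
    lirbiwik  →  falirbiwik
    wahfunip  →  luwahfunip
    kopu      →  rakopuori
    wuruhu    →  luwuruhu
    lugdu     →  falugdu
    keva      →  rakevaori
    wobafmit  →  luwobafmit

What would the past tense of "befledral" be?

lugdu and wuruhu both end in -u yet inflect differently (falugdu, luwuruhu), so the final letter is not what conditions the rule; the first letter is.
"befledral" begins with b-. The stems beginning with b- (bedfava → bedfavaar, bukiz → bukizar) add -ar.
So befledral → befledralar.

befledralar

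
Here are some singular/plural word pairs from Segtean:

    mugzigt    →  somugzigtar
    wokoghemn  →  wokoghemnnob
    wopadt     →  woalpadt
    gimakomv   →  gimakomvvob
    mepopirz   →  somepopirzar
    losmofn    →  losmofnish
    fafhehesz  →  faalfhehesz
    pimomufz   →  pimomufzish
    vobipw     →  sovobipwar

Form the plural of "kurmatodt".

kualrmatodt

"kurmatodt" has second-to-last letter 'd'. The one such stem in the data (wopadt → woalpadt) inserts -al- after the first vowel (as does fafhehesz), so the same rule applies.
The other patterns: stems whose second-to-last letter is 'f' add -ish; stems whose second-to-last letter is 'm' double the final consonant and add -ob; stems whose second-to-last letter is 'g', 'p' or 'r' add so- … -ar around the stem.
So kurmatodt → kualrmatodt.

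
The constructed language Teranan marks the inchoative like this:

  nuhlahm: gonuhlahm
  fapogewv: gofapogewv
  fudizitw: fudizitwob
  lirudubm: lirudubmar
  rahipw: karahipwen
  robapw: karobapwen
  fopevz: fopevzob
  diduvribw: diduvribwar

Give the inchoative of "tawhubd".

tawhubdar

"tawhubd" has second-to-last letter 'b'. The stems whose second-to-last letter is 'b' (lirudubm → lirudubmar, diduvribw → diduvribwar) add -ar.
So tawhubd → tawhubdar.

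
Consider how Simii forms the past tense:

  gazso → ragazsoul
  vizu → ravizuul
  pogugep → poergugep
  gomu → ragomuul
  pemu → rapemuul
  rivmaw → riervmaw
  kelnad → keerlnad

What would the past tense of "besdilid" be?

beersdilid

pogugep and pemu both begin with p- yet inflect differently (poergugep, rapemuul), so the first letter is not what conditions the rule; whether the stem ends in a vowel or a consonant is.
"besdilid" ends in a consonant. The stems ending in a consonant (kelnad → keerlnad, rivmaw → riervmaw, pogugep → poergugep) insert -er- after the first vowel.
So besdilid → beersdilid.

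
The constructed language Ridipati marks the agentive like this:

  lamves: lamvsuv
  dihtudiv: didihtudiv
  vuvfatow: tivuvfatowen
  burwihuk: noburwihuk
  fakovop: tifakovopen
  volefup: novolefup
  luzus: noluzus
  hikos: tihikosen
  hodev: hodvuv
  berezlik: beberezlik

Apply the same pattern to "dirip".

didirip

"dirip" has last vowel 'i'. The stems whose last vowel is 'i' (dihtudiv → didihtudiv, berezlik → beberezlik) repeat the first consonant+vowel as a prefix.
The other patterns: stems whose last vowel is 'u' add the prefix no-; stems whose last vowel is 'o' add ti- … -en around the stem; stems whose last vowel is 'e' delete the last vowel and add -uv.
So dirip → didirip.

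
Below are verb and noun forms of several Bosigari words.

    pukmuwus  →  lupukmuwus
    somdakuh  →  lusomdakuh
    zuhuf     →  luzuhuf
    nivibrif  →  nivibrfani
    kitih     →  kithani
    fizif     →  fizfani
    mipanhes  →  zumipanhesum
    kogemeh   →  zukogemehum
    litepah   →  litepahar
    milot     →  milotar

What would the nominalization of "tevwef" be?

zutevwefum

zuhuf and nivibrif both end in -f yet inflect differently (luzuhuf, nivibrfani), so the final letter is not what conditions the rule; the last vowel is.
"tevwef" has last vowel 'e'. The stems whose last vowel is 'e' (mipanhes → zumipanhesum, kogemeh → zukogemehum) add zu- … -um around the stem.
So tevwef → zutevwefum.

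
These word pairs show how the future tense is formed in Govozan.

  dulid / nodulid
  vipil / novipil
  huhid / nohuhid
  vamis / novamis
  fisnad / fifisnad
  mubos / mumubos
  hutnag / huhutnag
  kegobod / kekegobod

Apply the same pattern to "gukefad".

"gukefad" has last vowel 'a'. The stems whose last vowel is 'a' (fisnad → fifisnad, hutnag → huhutnag) repeat the first consonant+vowel as a prefix.
The other pattern: stems whose last vowel is 'i' add the prefix no-.
So gukefad → gugukefad.

gugukefad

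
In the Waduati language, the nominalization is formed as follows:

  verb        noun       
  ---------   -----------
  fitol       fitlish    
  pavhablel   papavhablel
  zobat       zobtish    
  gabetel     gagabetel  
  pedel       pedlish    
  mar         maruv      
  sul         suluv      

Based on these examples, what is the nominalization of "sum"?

"sum" has 1 vowel. The stems with 1 vowel (mar → maruv, sul → suluv) add -uv.
The other patterns: stems with 2 vowels delete the last vowel and add -ish; stems with 3 vowels repeat the first consonant+vowel as a prefix.
So sum → sumuv.

sumuv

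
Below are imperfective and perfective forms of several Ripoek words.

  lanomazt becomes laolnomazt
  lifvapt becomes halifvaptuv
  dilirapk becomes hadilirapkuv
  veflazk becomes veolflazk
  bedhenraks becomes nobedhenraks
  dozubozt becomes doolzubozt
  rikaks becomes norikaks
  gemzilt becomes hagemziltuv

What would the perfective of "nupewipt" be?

hanupewiptuv

veflazk and dilirapk both end in -k yet inflect differently (veolflazk, hadilirapkuv), so the final letter is not what conditions the rule; the second-to-last letter is.
"nupewipt" has second-to-last letter 'p'. The stems whose second-to-last letter is 'p' (dilirapk → hadilirapkuv, lifvapt → halifvaptuv) add ha- … -uv around the stem.
The other patterns: stems whose second-to-last letter is 'k' add the prefix no-; stems whose second-to-last letter is 'z' insert -ol- after the first vowel.
So nupewipt → hanupewiptuv.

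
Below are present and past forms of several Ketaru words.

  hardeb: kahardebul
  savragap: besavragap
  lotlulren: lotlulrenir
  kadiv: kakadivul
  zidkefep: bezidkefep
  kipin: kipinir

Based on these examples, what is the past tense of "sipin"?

sipinir

lotlulren and zidkefep both have last vowel 'e' yet inflect differently (lotlulrenir, bezidkefep), so the last vowel is not what conditions the rule; the final letter is.
"sipin" ends in -n. The stems ending in -n (lotlulren → lotlulrenir, kipin → kipinir) add -ir.
So sipin → sipinir.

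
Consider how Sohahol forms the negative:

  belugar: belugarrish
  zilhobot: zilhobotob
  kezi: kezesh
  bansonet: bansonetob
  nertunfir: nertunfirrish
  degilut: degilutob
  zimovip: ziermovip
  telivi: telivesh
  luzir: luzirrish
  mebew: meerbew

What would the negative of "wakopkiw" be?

kezi and luzir both have last vowel 'i' yet inflect differently (kezesh, luzirrish), so the last vowel is not what conditions the rule; the final letter is.
"wakopkiw" ends in -w. The one such stem in the data (mebew → meerbew) inserts -er- after the first vowel (as does zimovip), so the same rule applies.
The other patterns: stems ending in -i drop the final letter and add -esh; stems ending in -t add -ob; stems ending in -r double the final consonant and add -ish.
So wakopkiw → waerkopkiw.

waerkopkiw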